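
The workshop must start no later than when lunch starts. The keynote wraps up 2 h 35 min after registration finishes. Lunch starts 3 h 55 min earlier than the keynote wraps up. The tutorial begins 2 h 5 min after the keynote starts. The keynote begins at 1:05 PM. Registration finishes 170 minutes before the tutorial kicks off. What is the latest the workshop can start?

11:00 AM

The tutorial starts at 1:05 PM + 125 min = 3:10 PM.
Registration ends at 3:10 PM − 170 min = 12:20 PM.
The keynote ends at 12:20 PM + 155 min = 2:55 PM.
Lunch starts at 2:55 PM − 235 min = 11:00 AM.
The workshop is bounded by lunch, so the latest it can start is 11:00 AM.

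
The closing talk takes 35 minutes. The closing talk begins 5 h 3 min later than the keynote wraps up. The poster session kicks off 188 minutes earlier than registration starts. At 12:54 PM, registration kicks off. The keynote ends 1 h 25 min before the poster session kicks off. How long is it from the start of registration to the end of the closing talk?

1 hour 5 minutes

The poster session starts at 12:54 PM − 188 min = 9:46 AM.
The keynote ends at 9:46 AM − 85 min = 8:21 AM.
The closing talk starts at 8:21 AM + 303 min = 1:24 PM.
The closing talk ends at 1:24 PM + 35 min = 1:59 PM.
From 12:54 PM to 1:59 PM is 1 hour 5 minutes.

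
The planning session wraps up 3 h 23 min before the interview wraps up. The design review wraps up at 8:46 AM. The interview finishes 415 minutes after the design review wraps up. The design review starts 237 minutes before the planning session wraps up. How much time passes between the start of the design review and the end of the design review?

25 minutes

The interview ends at 8:46 AM + 415 min = 3:41 PM.
The planning session ends at 3:41 PM − 203 min = 12:18 PM.
The design review starts at 12:18 PM − 237 min = 8:21 AM.
From 8:21 AM to 8:46 AM is 25 minutes.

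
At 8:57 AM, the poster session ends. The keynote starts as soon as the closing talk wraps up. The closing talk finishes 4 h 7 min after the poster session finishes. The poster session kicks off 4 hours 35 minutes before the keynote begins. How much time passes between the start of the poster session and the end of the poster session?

28 minutes

The closing talk ends at 8:57 AM + 247 min = 1:04 PM.
So the keynote starts at 1:04 PM.
The poster session starts at 1:04 PM − 275 min = 8:29 AM.
From 8:29 AM to 8:57 AM is 28 minutes.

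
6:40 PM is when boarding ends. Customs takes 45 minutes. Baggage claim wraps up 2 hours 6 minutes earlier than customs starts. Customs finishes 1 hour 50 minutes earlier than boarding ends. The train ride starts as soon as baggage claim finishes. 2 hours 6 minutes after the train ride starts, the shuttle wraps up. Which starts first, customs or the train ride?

Customs ends at 6:40 PM − 110 min = 4:50 PM.
Customs starts at 4:50 PM − 45 min = 4:05 PM.
Baggage claim ends at 4:05 PM − 126 min = 1:59 PM.
So the train ride starts at 1:59 PM.
Customs starts at 4:05 PM and the train ride starts at 1:59 PM, so the train ride is first.

the train ride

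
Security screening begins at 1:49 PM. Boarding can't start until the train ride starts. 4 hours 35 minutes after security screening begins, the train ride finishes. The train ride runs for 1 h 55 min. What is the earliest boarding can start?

The train ride ends at 1:49 PM + 275 min = 6:24 PM.
The train ride starts at 6:24 PM − 115 min = 4:29 PM.
Boarding is bounded by the train ride, so the earliest it can start is 4:29 PM.

4:29 PM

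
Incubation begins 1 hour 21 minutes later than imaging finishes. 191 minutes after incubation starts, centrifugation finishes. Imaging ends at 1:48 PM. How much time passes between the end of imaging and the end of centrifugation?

Incubation starts at 1:48 PM + 81 min = 3:09 PM.
Centrifugation ends at 3:09 PM + 191 min = 6:20 PM.
From 1:48 PM to 6:20 PM is 4 hours 32 minutes.

4 hours 32 minutes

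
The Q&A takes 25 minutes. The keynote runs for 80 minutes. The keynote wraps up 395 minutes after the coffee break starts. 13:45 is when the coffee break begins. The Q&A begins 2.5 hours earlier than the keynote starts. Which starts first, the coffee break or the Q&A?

the coffee break

The keynote ends at 13:45 + 395 min = 20:20.
The keynote starts at 20:20 − 80 min = 19:00.
The Q&A starts at 19:00 − 150 min = 16:30.
The coffee break starts at 13:45 and the Q&A starts at 16:30, so the coffee break is first.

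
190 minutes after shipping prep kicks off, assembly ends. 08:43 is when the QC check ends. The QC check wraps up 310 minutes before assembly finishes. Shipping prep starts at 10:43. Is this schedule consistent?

Yes

Assembly ends at 10:43 + 190 min = 13:53.
The QC check ends at 13:53 − 310 min = 08:43.
That matches the stated 08:43, so the schedule is consistent.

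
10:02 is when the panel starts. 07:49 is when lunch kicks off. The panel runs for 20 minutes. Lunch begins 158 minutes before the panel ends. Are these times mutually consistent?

The panel ends at 10:02 + 20 min = 10:22.
Lunch starts at 10:22 − 158 min = 07:44.
But lunch is also said to start at 07:49 — a 5-minute conflict.

No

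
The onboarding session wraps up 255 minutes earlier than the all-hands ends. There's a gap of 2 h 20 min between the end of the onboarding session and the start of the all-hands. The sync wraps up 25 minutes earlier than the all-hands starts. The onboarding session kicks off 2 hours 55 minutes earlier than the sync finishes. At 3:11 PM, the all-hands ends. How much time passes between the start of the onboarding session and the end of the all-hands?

315 minutes

The onboarding session ends at 3:11 PM − 255 min = 10:56 AM.
The all-hands starts at 10:56 AM + 140 min = 1:16 PM.
The sync ends at 1:16 PM − 25 min = 12:51 PM.
The onboarding session starts at 12:51 PM − 175 min = 9:56 AM.
From 9:56 AM to 3:11 PM is 315 minutes.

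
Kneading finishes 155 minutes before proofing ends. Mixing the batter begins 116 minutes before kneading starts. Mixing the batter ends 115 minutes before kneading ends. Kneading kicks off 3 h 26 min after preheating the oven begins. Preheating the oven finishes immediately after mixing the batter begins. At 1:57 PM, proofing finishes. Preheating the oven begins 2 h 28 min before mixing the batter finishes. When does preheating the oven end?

Kneading ends at 1:57 PM − 155 min = 11:22 AM.
Mixing the batter ends at 11:22 AM − 115 min = 9:27 AM.
Preheating the oven starts at 9:27 AM − 148 min = 6:59 AM.
Kneading starts at 6:59 AM + 206 min = 10:25 AM.
Mixing the batter starts at 10:25 AM − 116 min = 8:29 AM.
So preheating the oven ends at 8:29 AM.

8:29 AM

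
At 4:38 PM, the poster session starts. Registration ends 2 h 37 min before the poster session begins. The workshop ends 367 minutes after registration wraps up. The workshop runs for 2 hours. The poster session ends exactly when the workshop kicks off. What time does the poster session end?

6:08 PM

Registration ends at 4:38 PM − 157 min = 2:01 PM.
The workshop ends at 2:01 PM + 367 min = 8:08 PM.
The workshop starts at 8:08 PM − 120 min = 6:08 PM.
So the poster session ends at 6:08 PM.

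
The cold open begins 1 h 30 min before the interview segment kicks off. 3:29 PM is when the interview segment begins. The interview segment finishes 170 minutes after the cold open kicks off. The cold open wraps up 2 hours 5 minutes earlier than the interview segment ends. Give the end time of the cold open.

2:44 PM

The cold open starts at 3:29 PM − 90 min = 1:59 PM.
The interview segment ends at 1:59 PM + 170 min = 4:49 PM.
The cold open ends at 4:49 PM − 125 min = 2:44 PM.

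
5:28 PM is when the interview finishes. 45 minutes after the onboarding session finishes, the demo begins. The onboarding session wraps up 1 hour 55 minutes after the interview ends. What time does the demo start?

The onboarding session ends at 5:28 PM + 115 min = 7:23 PM.
The demo starts at 7:23 PM + 45 min = 8:08 PM.

8:08 PM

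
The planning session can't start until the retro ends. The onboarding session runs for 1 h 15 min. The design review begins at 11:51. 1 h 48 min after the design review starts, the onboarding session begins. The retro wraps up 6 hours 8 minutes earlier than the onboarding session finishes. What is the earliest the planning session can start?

08:46

The onboarding session starts at 11:51 + 108 min = 13:39.
The onboarding session ends at 13:39 + 75 min = 14:54.
The retro ends at 14:54 − 368 min = 08:46.
The planning session is bounded by the retro, so the earliest it can start is 08:46.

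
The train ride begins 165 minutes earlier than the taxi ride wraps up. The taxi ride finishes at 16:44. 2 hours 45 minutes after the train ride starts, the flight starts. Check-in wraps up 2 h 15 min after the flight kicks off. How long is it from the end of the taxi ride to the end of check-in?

The train ride starts at 16:44 − 165 min = 13:59.
The flight starts at 13:59 + 165 min = 16:44.
Check-in ends at 16:44 + 135 min = 18:59.
From 16:44 to 18:59 is 135 minutes.

135 minutes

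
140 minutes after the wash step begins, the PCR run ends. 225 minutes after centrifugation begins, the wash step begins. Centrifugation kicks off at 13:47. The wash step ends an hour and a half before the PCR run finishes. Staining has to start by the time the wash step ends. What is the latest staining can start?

18:22

The wash step starts at 13:47 + 225 min = 17:32.
The PCR run ends at 17:32 + 140 min = 19:52.
The wash step ends at 19:52 − 90 min = 18:22.
Staining is bounded by the wash step, so the latest it can start is 18:22.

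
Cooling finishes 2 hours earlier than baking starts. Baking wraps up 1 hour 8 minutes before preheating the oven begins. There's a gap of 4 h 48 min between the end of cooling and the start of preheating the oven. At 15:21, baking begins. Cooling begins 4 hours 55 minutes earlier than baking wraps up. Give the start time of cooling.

12:06

Cooling ends at 15:21 − 120 min = 13:21.
Preheating the oven starts at 13:21 + 288 min = 18:09.
Baking ends at 18:09 − 68 min = 17:01.
Cooling starts at 17:01 − 295 min = 12:06.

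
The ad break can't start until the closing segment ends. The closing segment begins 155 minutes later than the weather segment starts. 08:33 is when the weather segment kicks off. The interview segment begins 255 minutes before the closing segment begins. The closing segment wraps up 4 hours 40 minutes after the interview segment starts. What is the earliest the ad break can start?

11:33

The closing segment starts at 08:33 + 155 min = 11:08.
The interview segment starts at 11:08 − 255 min = 06:53.
The closing segment ends at 06:53 + 280 min = 11:33.
The ad break is bounded by the closing segment, so the earliest it can start is 11:33.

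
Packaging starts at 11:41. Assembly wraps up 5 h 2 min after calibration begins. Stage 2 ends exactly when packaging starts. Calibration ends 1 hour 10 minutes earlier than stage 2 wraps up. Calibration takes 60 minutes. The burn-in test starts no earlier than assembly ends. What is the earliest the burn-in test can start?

14:33

Stage 2 ends at 11:41.
Calibration ends at 11:41 − 70 min = 10:31.
Calibration starts at 10:31 − 60 min = 09:31.
Assembly ends at 09:31 + 302 min = 14:33.
The burn-in test is bounded by assembly, so the earliest it can start is 14:33.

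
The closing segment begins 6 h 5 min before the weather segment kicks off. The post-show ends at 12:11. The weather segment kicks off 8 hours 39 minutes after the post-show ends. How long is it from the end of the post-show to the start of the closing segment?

The weather segment starts at 12:11 + 519 min = 20:50.
The closing segment starts at 20:50 − 365 min = 14:45.
From 12:11 to 14:45 is 154 minutes.

154 minutes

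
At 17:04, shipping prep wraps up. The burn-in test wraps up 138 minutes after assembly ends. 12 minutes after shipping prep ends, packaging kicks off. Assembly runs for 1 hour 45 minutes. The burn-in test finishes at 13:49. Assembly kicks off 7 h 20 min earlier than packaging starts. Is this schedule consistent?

No

Packaging starts at 17:04 + 12 min = 17:16.
Assembly starts at 17:16 − 440 min = 09:56.
Assembly ends at 09:56 + 105 min = 11:41.
The burn-in test ends at 11:41 + 138 min = 13:59.
But the burn-in test is also said to end at 13:49 — a 10-minute conflict.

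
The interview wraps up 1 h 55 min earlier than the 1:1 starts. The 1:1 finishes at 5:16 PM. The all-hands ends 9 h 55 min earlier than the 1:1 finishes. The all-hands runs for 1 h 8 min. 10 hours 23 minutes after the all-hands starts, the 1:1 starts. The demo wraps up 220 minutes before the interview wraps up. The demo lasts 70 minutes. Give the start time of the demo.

9:51 AM

The all-hands ends at 5:16 PM − 595 min = 7:21 AM.
The all-hands starts at 7:21 AM − 68 min = 6:13 AM.
The 1:1 starts at 6:13 AM + 623 min = 4:36 PM.
The interview ends at 4:36 PM − 115 min = 2:41 PM.
The demo ends at 2:41 PM − 220 min = 11:01 AM.
The demo starts at 11:01 AM − 70 min = 9:51 AM.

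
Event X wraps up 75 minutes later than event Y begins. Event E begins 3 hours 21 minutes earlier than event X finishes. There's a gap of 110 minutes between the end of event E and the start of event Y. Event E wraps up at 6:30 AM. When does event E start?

Event Y starts at 6:30 AM + 110 min = 8:20 AM.
Event X ends at 8:20 AM + 75 min = 9:35 AM.
Event E starts at 9:35 AM − 201 min = 6:14 AM.

6:14 AM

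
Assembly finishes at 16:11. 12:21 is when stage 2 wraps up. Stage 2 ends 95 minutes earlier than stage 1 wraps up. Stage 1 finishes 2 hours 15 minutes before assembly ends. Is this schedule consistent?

Yes

Stage 1 ends at 16:11 − 135 min = 13:56.
Stage 2 ends at 13:56 − 95 min = 12:21.
That matches the stated 12:21, so the schedule is consistent.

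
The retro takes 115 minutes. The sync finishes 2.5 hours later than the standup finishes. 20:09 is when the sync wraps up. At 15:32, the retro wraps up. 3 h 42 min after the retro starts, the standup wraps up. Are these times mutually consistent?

No

The retro starts at 15:32 − 115 min = 13:37.
The standup ends at 13:37 + 222 min = 17:19.
The sync ends at 17:19 + 150 min = 19:49.
But the sync is also said to end at 20:09 — a 20-minute conflict.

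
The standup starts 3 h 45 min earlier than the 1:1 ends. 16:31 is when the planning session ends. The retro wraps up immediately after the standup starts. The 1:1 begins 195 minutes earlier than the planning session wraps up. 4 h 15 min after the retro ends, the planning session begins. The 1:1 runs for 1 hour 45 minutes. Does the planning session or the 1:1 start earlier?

the 1:1

The 1:1 starts at 16:31 − 195 min = 13:16.
The 1:1 ends at 13:16 + 105 min = 15:01.
The standup starts at 15:01 − 225 min = 11:16.
So the retro ends at 11:16.
The planning session starts at 11:16 + 255 min = 15:31.
The planning session starts at 15:31 and the 1:1 starts at 13:16, so the 1:1 is first.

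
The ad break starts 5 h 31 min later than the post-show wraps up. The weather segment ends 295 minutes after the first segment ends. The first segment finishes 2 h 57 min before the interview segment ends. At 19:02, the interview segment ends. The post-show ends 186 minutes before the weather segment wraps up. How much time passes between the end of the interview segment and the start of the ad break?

The first segment ends at 19:02 − 177 min = 16:05.
The weather segment ends at 16:05 + 295 min = 21:00.
The post-show ends at 21:00 − 186 min = 17:54.
The ad break starts at 17:54 + 331 min = 23:25.
From 19:02 to 23:25 is 4 h 23 min.

4 h 23 min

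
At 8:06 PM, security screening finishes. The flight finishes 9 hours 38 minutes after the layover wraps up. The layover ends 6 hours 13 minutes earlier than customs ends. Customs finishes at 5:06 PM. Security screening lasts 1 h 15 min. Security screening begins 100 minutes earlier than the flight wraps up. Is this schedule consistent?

Yes

The layover ends at 5:06 PM − 373 min = 10:53 AM.
The flight ends at 10:53 AM + 578 min = 8:31 PM.
Security screening starts at 8:31 PM − 100 min = 6:51 PM.
Security screening ends at 6:51 PM + 75 min = 8:06 PM.
That matches the stated 8:06 PM, so the schedule is consistent.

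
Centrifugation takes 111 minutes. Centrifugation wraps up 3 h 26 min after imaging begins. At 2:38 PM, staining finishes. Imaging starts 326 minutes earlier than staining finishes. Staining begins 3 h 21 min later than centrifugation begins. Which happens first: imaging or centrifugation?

Imaging starts at 2:38 PM − 326 min = 9:12 AM.
Centrifugation ends at 9:12 AM + 206 min = 12:38 PM.
Centrifugation starts at 12:38 PM − 111 min = 10:47 AM.
Imaging starts at 9:12 AM and centrifugation starts at 10:47 AM, so imaging is first.

imaging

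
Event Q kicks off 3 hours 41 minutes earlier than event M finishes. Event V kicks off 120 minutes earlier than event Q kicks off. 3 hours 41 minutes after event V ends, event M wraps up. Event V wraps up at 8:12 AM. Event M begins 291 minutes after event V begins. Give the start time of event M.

Event M ends at 8:12 AM + 221 min = 11:53 AM.
Event Q starts at 11:53 AM − 221 min = 8:12 AM.
Event V starts at 8:12 AM − 120 min = 6:12 AM.
Event M starts at 6:12 AM + 291 min = 11:03 AM.

11:03 AM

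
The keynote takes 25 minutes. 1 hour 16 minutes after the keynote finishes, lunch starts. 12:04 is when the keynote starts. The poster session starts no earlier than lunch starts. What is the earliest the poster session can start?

13:45

The keynote ends at 12:04 + 25 min = 12:29.
Lunch starts at 12:29 + 76 min = 13:45.
The poster session is bounded by lunch, so the earliest it can start is 13:45.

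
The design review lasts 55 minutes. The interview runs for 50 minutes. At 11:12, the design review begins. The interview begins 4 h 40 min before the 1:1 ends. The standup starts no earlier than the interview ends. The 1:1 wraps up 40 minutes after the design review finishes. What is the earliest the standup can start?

The design review ends at 11:12 + 55 min = 12:07.
The 1:1 ends at 12:07 + 40 min = 12:47.
The interview starts at 12:47 − 280 min = 08:07.
The interview ends at 08:07 + 50 min = 08:57.
The standup is bounded by the interview, so the earliest it can start is 08:57.

08:57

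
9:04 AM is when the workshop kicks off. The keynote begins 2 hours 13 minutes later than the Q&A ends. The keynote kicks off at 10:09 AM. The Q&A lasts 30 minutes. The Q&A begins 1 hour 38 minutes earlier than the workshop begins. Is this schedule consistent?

Yes

The Q&A starts at 9:04 AM − 98 min = 7:26 AM.
The Q&A ends at 7:26 AM + 30 min = 7:56 AM.
The keynote starts at 7:56 AM + 133 min = 10:09 AM.
That matches the stated 10:09 AM, so the schedule is consistent.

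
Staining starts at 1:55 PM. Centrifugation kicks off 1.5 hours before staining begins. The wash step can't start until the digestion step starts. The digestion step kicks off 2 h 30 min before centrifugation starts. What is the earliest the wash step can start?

9:55 AM

Centrifugation starts at 1:55 PM − 90 min = 12:25 PM.
The digestion step starts at 12:25 PM − 150 min = 9:55 AM.
The wash step is bounded by the digestion step, so the earliest it can start is 9:55 AM.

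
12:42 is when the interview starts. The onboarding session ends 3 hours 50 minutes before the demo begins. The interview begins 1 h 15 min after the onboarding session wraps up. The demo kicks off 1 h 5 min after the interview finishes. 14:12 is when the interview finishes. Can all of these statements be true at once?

Yes

The demo starts at 14:12 + 65 min = 15:17.
The onboarding session ends at 15:17 − 230 min = 11:27.
The interview starts at 11:27 + 75 min = 12:42.
That matches the stated 12:42, so the schedule is consistent.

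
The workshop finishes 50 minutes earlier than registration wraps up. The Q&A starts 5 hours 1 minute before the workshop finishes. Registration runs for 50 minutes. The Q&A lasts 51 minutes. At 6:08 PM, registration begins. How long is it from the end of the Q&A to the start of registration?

Registration ends at 6:08 PM + 50 min = 6:58 PM.
The workshop ends at 6:58 PM − 50 min = 6:08 PM.
The Q&A starts at 6:08 PM − 301 min = 1:07 PM.
The Q&A ends at 1:07 PM + 51 min = 1:58 PM.
From 1:58 PM to 6:08 PM is 4 hours 10 minutes.

4 hours 10 minutes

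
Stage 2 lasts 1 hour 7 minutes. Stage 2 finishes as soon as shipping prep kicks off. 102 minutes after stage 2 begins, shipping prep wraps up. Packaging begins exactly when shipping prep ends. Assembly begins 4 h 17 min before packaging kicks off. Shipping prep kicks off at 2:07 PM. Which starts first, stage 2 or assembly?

Stage 2 ends at 2:07 PM.
Stage 2 starts at 2:07 PM − 67 min = 1:00 PM.
Shipping prep ends at 1:00 PM + 102 min = 2:42 PM.
So packaging starts at 2:42 PM.
Assembly starts at 2:42 PM − 257 min = 10:25 AM.
Stage 2 starts at 1:00 PM and assembly starts at 10:25 AM, so assembly is first.

assembly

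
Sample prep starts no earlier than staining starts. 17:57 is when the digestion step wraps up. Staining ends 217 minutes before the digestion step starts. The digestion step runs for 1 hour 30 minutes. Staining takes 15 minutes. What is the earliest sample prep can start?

The digestion step starts at 17:57 − 90 min = 16:27.
Staining ends at 16:27 − 217 min = 12:50.
Staining starts at 12:50 − 15 min = 12:35.
Sample prep is bounded by staining, so the earliest it can start is 12:35.

12:35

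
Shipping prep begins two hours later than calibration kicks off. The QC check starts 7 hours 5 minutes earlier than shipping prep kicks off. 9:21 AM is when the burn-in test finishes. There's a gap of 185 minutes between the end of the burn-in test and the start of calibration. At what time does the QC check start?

7:21 AM

Calibration starts at 9:21 AM + 185 min = 12:26 PM.
Shipping prep starts at 12:26 PM + 120 min = 2:26 PM.
The QC check starts at 2:26 PM − 425 min = 7:21 AM.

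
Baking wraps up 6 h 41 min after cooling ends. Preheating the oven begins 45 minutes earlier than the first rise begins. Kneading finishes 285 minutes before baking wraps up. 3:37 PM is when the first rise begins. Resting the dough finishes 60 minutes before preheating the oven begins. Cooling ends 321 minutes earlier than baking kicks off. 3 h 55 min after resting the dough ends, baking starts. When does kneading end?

Preheating the oven starts at 3:37 PM − 45 min = 2:52 PM.
Resting the dough ends at 2:52 PM − 60 min = 1:52 PM.
Baking starts at 1:52 PM + 235 min = 5:47 PM.
Cooling ends at 5:47 PM − 321 min = 12:26 PM.
Baking ends at 12:26 PM + 401 min = 7:07 PM.
Kneading ends at 7:07 PM − 285 min = 2:22 PM.

2:22 PM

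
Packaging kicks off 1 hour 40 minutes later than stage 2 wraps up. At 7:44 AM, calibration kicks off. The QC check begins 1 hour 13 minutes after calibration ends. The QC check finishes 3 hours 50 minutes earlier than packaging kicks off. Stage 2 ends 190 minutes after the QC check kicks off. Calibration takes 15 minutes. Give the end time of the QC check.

10:12 AM

Calibration ends at 7:44 AM + 15 min = 7:59 AM.
The QC check starts at 7:59 AM + 73 min = 9:12 AM.
Stage 2 ends at 9:12 AM + 190 min = 12:22 PM.
Packaging starts at 12:22 PM + 100 min = 2:02 PM.
The QC check ends at 2:02 PM − 230 min = 10:12 AM.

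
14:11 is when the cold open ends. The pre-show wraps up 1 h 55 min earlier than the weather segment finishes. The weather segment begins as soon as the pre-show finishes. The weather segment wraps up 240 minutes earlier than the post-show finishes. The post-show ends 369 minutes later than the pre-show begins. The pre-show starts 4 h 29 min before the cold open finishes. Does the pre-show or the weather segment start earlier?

the pre-show

The pre-show starts at 14:11 − 269 min = 09:42.
The post-show ends at 09:42 + 369 min = 15:51.
The weather segment ends at 15:51 − 240 min = 11:51.
The pre-show ends at 11:51 − 115 min = 09:56.
So the weather segment starts at 09:56.
The pre-show starts at 09:42 and the weather segment starts at 09:56, so the pre-show is first.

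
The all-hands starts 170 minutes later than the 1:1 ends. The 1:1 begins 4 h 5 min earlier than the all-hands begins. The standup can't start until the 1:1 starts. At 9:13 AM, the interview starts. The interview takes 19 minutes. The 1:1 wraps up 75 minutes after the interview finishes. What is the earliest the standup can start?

9:32 AM

The interview ends at 9:13 AM + 19 min = 9:32 AM.
The 1:1 ends at 9:32 AM + 75 min = 10:47 AM.
The all-hands starts at 10:47 AM + 170 min = 1:37 PM.
The 1:1 starts at 1:37 PM − 245 min = 9:32 AM.
The standup is bounded by the 1:1, so the earliest it can start is 9:32 AM.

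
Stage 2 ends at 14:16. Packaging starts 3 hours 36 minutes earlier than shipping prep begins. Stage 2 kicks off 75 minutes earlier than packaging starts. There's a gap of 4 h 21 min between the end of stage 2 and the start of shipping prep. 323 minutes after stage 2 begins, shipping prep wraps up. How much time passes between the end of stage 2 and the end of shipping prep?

293 minutes

Shipping prep starts at 14:16 + 261 min = 18:37.
Packaging starts at 18:37 − 216 min = 15:01.
Stage 2 starts at 15:01 − 75 min = 13:46.
Shipping prep ends at 13:46 + 323 min = 19:09.
From 14:16 to 19:09 is 293 minutes.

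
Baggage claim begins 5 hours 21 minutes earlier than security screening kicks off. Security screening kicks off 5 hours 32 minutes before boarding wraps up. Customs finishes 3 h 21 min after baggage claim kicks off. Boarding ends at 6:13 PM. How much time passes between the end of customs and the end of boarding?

Security screening starts at 6:13 PM − 332 min = 12:41 PM.
Baggage claim starts at 12:41 PM − 321 min = 7:20 AM.
Customs ends at 7:20 AM + 201 min = 10:41 AM.
From 10:41 AM to 6:13 PM is 7 h 32 min.

7 h 32 min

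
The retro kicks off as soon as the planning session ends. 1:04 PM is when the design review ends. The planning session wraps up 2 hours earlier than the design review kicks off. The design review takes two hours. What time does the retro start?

9:04 AM

The design review starts at 1:04 PM − 120 min = 11:04 AM.
The planning session ends at 11:04 AM − 120 min = 9:04 AM.
So the retro starts at 9:04 AM.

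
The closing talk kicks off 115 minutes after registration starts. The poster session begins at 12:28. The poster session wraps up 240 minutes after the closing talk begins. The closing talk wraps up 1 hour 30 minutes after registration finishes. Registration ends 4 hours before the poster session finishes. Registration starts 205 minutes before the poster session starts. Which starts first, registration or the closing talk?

Registration starts at 12:28 − 205 min = 09:03.
The closing talk starts at 09:03 + 115 min = 10:58.
Registration starts at 09:03 and the closing talk starts at 10:58, so registration is first.

registration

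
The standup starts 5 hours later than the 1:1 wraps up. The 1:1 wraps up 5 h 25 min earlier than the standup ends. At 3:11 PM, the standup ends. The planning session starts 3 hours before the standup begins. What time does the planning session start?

The 1:1 ends at 3:11 PM − 325 min = 9:46 AM.
The standup starts at 9:46 AM + 300 min = 2:46 PM.
The planning session starts at 2:46 PM − 180 min = 11:46 AM.

11:46 AM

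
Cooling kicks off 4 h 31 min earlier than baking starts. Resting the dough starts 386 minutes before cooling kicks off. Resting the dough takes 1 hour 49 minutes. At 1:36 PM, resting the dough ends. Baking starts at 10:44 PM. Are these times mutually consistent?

Yes

Cooling starts at 10:44 PM − 271 min = 6:13 PM.
Resting the dough starts at 6:13 PM − 386 min = 11:47 AM.
Resting the dough ends at 11:47 AM + 109 min = 1:36 PM.
That matches the stated 1:36 PM, so the schedule is consistent.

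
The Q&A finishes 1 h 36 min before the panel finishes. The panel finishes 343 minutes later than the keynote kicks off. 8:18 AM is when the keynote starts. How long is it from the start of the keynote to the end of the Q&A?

The panel ends at 8:18 AM + 343 min = 2:01 PM.
The Q&A ends at 2:01 PM − 96 min = 12:25 PM.
From 8:18 AM to 12:25 PM is 4 hours 7 minutes.

4 hours 7 minutes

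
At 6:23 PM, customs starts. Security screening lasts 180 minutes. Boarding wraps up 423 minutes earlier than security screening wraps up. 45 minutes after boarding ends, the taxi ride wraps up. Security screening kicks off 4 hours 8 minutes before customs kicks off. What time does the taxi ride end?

Security screening starts at 6:23 PM − 248 min = 2:15 PM.
Security screening ends at 2:15 PM + 180 min = 5:15 PM.
Boarding ends at 5:15 PM − 423 min = 10:12 AM.
The taxi ride ends at 10:12 AM + 45 min = 10:57 AM.

10:57 AM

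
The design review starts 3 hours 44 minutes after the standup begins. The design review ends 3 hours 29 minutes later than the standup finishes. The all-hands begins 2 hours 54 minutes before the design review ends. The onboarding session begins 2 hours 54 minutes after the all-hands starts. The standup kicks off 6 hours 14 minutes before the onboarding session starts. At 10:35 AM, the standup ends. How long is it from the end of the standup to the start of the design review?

59 minutes

The design review ends at 10:35 AM + 209 min = 2:04 PM.
The all-hands starts at 2:04 PM − 174 min = 11:10 AM.
The onboarding session starts at 11:10 AM + 174 min = 2:04 PM.
The standup starts at 2:04 PM − 374 min = 7:50 AM.
The design review starts at 7:50 AM + 224 min = 11:34 AM.
From 10:35 AM to 11:34 AM is 59 minutes.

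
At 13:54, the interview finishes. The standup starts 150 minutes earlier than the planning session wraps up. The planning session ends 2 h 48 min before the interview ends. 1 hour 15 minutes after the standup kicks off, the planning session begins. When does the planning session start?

09:51

The planning session ends at 13:54 − 168 min = 11:06.
The standup starts at 11:06 − 150 min = 08:36.
The planning session starts at 08:36 + 75 min = 09:51.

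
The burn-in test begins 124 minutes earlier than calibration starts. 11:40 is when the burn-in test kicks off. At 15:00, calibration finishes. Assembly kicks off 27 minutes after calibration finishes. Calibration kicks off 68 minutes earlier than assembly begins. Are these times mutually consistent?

Assembly starts at 15:00 + 27 min = 15:27.
Calibration starts at 15:27 − 68 min = 14:19.
The burn-in test starts at 14:19 − 124 min = 12:15.
But the burn-in test is also said to start at 11:40 — a 35-minute conflict.

No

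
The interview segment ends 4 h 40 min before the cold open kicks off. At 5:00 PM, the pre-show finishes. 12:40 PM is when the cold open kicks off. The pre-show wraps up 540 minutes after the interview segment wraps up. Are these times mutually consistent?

The interview segment ends at 12:40 PM − 280 min = 8:00 AM.
The pre-show ends at 8:00 AM + 540 min = 5:00 PM.
That matches the stated 5:00 PM, so the schedule is consistent.

Yes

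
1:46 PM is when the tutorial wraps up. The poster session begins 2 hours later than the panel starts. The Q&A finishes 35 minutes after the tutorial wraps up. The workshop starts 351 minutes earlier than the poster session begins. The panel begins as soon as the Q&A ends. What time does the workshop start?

The Q&A ends at 1:46 PM + 35 min = 2:21 PM.
So the panel starts at 2:21 PM.
The poster session starts at 2:21 PM + 120 min = 4:21 PM.
The workshop starts at 4:21 PM − 351 min = 10:30 AM.

10:30 AM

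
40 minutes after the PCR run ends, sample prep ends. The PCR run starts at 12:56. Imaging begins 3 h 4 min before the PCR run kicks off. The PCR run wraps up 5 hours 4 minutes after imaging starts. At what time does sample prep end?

Imaging starts at 12:56 − 184 min = 09:52.
The PCR run ends at 09:52 + 304 min = 14:56.
Sample prep ends at 14:56 + 40 min = 15:36.

15:36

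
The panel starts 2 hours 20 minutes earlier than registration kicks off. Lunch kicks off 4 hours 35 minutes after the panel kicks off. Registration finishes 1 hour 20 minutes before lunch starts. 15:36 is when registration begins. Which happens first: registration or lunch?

The panel starts at 15:36 − 140 min = 13:16.
Lunch starts at 13:16 + 275 min = 17:51.
Registration starts at 15:36 and lunch starts at 17:51, so registration is first.

registration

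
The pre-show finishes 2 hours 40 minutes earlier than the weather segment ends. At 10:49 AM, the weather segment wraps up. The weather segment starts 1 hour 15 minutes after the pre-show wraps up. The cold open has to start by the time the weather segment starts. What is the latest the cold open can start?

9:24 AM

The pre-show ends at 10:49 AM − 160 min = 8:09 AM.
The weather segment starts at 8:09 AM + 75 min = 9:24 AM.
The cold open is bounded by the weather segment, so the latest it can start is 9:24 AM.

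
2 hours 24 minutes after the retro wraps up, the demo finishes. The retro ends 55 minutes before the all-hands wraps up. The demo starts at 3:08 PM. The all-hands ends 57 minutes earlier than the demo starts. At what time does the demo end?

3:40 PM

The all-hands ends at 3:08 PM − 57 min = 2:11 PM.
The retro ends at 2:11 PM − 55 min = 1:16 PM.
The demo ends at 1:16 PM + 144 min = 3:40 PM.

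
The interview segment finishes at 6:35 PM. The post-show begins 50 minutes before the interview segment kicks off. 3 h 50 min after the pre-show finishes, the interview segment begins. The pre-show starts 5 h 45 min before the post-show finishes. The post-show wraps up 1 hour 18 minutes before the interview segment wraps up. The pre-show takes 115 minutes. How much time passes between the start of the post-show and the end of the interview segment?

The post-show ends at 6:35 PM − 78 min = 5:17 PM.
The pre-show starts at 5:17 PM − 345 min = 11:32 AM.
The pre-show ends at 11:32 AM + 115 min = 1:27 PM.
The interview segment starts at 1:27 PM + 230 min = 5:17 PM.
The post-show starts at 5:17 PM − 50 min = 4:27 PM.
From 4:27 PM to 6:35 PM is 2 hours 8 minutes.

2 hours 8 minutes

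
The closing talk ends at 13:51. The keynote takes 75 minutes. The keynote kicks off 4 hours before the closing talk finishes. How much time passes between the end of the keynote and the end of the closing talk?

The keynote starts at 13:51 − 240 min = 09:51.
The keynote ends at 09:51 + 75 min = 11:06.
From 11:06 to 13:51 is 2 hours 45 minutes.

2 hours 45 minutes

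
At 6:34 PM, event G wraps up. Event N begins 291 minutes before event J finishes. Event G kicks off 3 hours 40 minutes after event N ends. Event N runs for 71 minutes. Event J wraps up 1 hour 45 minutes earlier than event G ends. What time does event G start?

4:49 PM

Event J ends at 6:34 PM − 105 min = 4:49 PM.
Event N starts at 4:49 PM − 291 min = 11:58 AM.
Event N ends at 11:58 AM + 71 min = 1:09 PM.
Event G starts at 1:09 PM + 220 min = 4:49 PM.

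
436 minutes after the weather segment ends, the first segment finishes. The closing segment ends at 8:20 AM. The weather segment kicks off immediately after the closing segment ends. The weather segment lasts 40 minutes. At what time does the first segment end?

The weather segment starts at 8:20 AM.
The weather segment ends at 8:20 AM + 40 min = 9:00 AM.
The first segment ends at 9:00 AM + 436 min = 4:16 PM.

4:16 PM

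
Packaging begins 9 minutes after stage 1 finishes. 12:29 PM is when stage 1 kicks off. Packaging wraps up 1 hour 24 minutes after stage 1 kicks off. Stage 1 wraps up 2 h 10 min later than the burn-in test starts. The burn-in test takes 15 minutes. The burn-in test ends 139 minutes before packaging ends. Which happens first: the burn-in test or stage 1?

the burn-in test

Packaging ends at 12:29 PM + 84 min = 1:53 PM.
The burn-in test ends at 1:53 PM − 139 min = 11:34 AM.
The burn-in test starts at 11:34 AM − 15 min = 11:19 AM.
The burn-in test starts at 11:19 AM and stage 1 starts at 12:29 PM, so the burn-in test is first.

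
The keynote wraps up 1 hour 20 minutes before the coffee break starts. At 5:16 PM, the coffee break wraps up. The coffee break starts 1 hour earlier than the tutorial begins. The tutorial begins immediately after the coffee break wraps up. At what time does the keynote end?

2:56 PM

The tutorial starts at 5:16 PM.
The coffee break starts at 5:16 PM − 60 min = 4:16 PM.
The keynote ends at 4:16 PM − 80 min = 2:56 PM.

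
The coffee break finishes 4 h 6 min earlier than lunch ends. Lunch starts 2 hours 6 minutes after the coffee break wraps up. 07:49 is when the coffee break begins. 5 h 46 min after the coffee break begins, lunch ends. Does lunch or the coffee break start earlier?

the coffee break

Lunch ends at 07:49 + 346 min = 13:35.
The coffee break ends at 13:35 − 246 min = 09:29.
Lunch starts at 09:29 + 126 min = 11:35.
Lunch starts at 11:35 and the coffee break starts at 07:49, so the coffee break is first.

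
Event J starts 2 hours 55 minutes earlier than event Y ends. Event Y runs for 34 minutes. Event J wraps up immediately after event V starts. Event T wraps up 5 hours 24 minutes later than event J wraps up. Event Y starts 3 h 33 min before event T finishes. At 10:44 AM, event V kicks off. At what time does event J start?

10:14 AM

Event J ends at 10:44 AM.
Event T ends at 10:44 AM + 324 min = 4:08 PM.
Event Y starts at 4:08 PM − 213 min = 12:35 PM.
Event Y ends at 12:35 PM + 34 min = 1:09 PM.
Event J starts at 1:09 PM − 175 min = 10:14 AM.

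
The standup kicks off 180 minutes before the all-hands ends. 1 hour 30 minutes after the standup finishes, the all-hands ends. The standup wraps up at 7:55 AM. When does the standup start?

6:25 AM

The all-hands ends at 7:55 AM + 90 min = 9:25 AM.
The standup starts at 9:25 AM − 180 min = 6:25 AM.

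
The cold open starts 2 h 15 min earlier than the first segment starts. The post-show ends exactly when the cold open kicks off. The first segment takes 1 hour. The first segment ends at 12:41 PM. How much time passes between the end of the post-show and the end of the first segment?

The first segment starts at 12:41 PM − 60 min = 11:41 AM.
The cold open starts at 11:41 AM − 135 min = 9:26 AM.
So the post-show ends at 9:26 AM.
From 9:26 AM to 12:41 PM is 195 minutes.

195 minutes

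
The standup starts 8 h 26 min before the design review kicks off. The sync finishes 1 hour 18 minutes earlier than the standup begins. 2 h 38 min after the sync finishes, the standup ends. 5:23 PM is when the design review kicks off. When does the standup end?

10:17 AM

The standup starts at 5:23 PM − 506 min = 8:57 AM.
The sync ends at 8:57 AM − 78 min = 7:39 AM.
The standup ends at 7:39 AM + 158 min = 10:17 AM.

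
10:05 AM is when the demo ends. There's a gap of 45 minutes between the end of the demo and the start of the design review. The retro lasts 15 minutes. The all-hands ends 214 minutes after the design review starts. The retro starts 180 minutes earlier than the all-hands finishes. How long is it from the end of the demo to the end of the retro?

94 minutes

The design review starts at 10:05 AM + 45 min = 10:50 AM.
The all-hands ends at 10:50 AM + 214 min = 2:24 PM.
The retro starts at 2:24 PM − 180 min = 11:24 AM.
The retro ends at 11:24 AM + 15 min = 11:39 AM.
From 10:05 AM to 11:39 AM is 94 minutes.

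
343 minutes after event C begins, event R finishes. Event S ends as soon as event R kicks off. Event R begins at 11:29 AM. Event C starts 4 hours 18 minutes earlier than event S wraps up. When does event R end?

12:54 PM

Event S ends at 11:29 AM.
Event C starts at 11:29 AM − 258 min = 7:11 AM.
Event R ends at 7:11 AM + 343 min = 12:54 PM.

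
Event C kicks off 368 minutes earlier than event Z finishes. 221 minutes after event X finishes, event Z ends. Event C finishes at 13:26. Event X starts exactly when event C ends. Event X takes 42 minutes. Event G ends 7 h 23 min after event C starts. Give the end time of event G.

Event X starts at 13:26.
Event X ends at 13:26 + 42 min = 14:08.
Event Z ends at 14:08 + 221 min = 17:49.
Event C starts at 17:49 − 368 min = 11:41.
Event G ends at 11:41 + 443 min = 19:04.

19:04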